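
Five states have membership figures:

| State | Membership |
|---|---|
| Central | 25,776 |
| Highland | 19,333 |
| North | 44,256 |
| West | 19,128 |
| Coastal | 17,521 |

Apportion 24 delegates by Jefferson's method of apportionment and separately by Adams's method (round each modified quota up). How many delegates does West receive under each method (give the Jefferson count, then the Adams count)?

Jefferson: Central 5, Highland 4, North 9, West 3, Coastal 3.
Adams: Central 5, Highland 4, North 8, West 4, Coastal 3.
West gets 3 under Jefferson and 4 under Adams.

3 and 4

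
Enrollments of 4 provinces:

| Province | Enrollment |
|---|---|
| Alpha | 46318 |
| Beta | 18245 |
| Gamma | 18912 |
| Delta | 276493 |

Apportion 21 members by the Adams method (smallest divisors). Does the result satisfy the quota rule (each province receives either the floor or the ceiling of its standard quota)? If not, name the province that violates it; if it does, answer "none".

Standard quotas: Alpha 2.702, Beta 1.064, Gamma 1.103, Delta 16.130.
Adams allocation: Alpha 3, Beta 1, Gamma 2, Delta 15.
Delta has quota 16.130 (lower 16, upper 17) but receives 15 — outside the quota interval.

Delta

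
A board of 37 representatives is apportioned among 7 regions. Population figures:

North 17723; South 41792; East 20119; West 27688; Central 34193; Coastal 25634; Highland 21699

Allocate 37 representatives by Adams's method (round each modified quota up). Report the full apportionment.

North 4, South 8, East 4, West 5, Central 7, Coastal 5, Highland 4

Standard divisor 188848/37 ≈ 5104; standard quotas: North 3.472, South 8.188, East 3.942, West 5.425, Central 6.699, Coastal 5.022, Highland 4.251.
Rounding up gives 4, 9, 4, 6, 7, 6, 5 = 41 seats, so the divisor must be adjusted.
With modified divisor 5600: modified quotas North 3.165, South 7.463, East 3.593, West 4.944, Central 6.106, Coastal 4.577, Highland 3.875.
Rounding up: North 4, South 8, East 4, West 5, Central 7, Coastal 5, Highland 4 (total 37).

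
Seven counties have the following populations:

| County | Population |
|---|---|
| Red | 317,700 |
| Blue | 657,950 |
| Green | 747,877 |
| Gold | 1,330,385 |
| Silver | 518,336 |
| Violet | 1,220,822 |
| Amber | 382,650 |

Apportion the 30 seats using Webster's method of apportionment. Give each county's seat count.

Red 2, Blue 4, Green 4, Gold 8, Silver 3, Violet 7, Amber 2

Standard divisor 5175720/30 ≈ 172524; standard quotas: Red 1.841, Blue 3.814, Green 4.335, Gold 7.711, Silver 3.004, Violet 7.076, Amber 2.218.
Rounding to the nearest integer gives Red 2, Blue 4, Green 4, Gold 8, Silver 3, Violet 7, Amber 2 — total 30, matching the house size, so no adjustment is needed.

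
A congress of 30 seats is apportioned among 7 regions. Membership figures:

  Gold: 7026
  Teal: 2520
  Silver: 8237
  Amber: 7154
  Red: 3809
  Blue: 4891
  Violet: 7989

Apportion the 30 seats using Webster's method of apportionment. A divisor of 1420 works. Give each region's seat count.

With modified divisor 1420: modified quotas Gold 4.948, Teal 1.775, Silver 5.801, Amber 5.038, Red 2.682, Blue 3.444, Violet 5.626.
Rounding to the nearest integer: Gold 5, Teal 2, Silver 6, Amber 5, Red 3, Blue 3, Violet 6 (total 30).

Gold: 5, Teal: 2, Silver: 6, Amber: 5, Red: 3, Blue: 3, Violet: 6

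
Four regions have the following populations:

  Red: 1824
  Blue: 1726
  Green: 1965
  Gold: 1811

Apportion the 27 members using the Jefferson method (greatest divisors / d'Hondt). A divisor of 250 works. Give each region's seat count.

With modified divisor 250: modified quotas Red 7.296, Blue 6.904, Green 7.860, Gold 7.244.
Rounding down: Red 7, Blue 6, Green 7, Gold 7 (total 27).

Red 7, Blue 6, Green 7, Gold 7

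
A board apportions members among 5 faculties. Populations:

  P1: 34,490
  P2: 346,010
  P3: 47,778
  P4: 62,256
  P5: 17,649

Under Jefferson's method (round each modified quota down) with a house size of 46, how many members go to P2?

33

Standard divisor 508183/46 ≈ 11047.457; standard quotas: P1 3.122, P2 31.320, P3 4.325, P4 5.635, P5 1.598.
Rounding down gives 3, 31, 4, 5, 1 = 44 seats, so the divisor must be adjusted.
With modified divisor 10430: modified quotas P1 3.307, P2 33.174, P3 4.581, P4 5.969, P5 1.692.
Rounding down: P1 3, P2 33, P3 4, P4 5, P5 1 (total 46).
P2 receives 33.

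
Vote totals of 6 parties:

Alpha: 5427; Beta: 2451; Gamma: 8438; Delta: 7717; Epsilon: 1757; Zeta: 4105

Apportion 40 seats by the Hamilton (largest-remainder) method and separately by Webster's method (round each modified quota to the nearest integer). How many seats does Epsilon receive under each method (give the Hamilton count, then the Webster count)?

3 and 2

Hamilton: Alpha 7, Beta 3, Gamma 11, Delta 10, Epsilon 3, Zeta 6.
Webster: Alpha 7, Beta 3, Gamma 11, Delta 11, Epsilon 2, Zeta 6.
Epsilon gets 3 under Hamilton and 2 under Webster.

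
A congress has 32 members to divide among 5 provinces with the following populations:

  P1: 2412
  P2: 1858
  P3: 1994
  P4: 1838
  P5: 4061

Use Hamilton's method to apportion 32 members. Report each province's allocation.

P1 6; P2 5; P3 5; P4 5; P5 11

The standard divisor is 12163/32 ≈ 380.094.
Standard quotas: P1 6.346, P2 4.888, P3 5.246, P4 4.836, P5 10.684.
Lower quotas: P1 6, P2 4, P3 5, P4 4, P5 10 (sum 29, leaving 3 seats).
Remainders in descending order: P2 0.888, P4 0.836, P5 0.684, P1 0.346, P3 0.246.
Largest remainders: P2, P4, P5 receive the extra seats.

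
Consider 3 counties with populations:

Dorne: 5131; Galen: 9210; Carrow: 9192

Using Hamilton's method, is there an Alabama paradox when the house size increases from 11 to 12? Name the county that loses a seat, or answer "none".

Dorne

At 11 seats: Dorne 3, Galen 4, Carrow 4.
At 12 seats: Dorne 2, Galen 5, Carrow 5.
Dorne drops from 3 to 2.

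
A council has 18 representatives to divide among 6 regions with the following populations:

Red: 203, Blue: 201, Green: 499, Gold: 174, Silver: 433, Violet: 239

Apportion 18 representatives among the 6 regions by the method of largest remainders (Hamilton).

Red=2, Blue=2, Green=5, Gold=2, Silver=4, Violet=3

Total 1749; standard divisor 1749/18 ≈ 97.167.
Standard quotas: Red 2.089, Blue 2.069, Green 5.136, Gold 1.791, Silver 4.456, Violet 2.460.
Lower quotas: Red 2, Blue 2, Green 5, Gold 1, Silver 4, Violet 2 (sum 16, leaving 2 seats).
Remainders in descending order: Gold 0.791, Violet 0.460, Silver 0.456, Green 0.136, Red 0.089, Blue 0.069.
The surplus seats go to Gold, Violet.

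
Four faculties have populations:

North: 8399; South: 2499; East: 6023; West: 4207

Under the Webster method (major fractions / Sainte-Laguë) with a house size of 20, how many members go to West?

4

Standard divisor 21128/20 ≈ 1056.4; standard quotas: North 7.951, South 2.366, East 5.701, West 3.982.
Rounding to the nearest integer gives North 8, South 2, East 6, West 4 — total 20, matching the house size, so no adjustment is needed.
West receives 4.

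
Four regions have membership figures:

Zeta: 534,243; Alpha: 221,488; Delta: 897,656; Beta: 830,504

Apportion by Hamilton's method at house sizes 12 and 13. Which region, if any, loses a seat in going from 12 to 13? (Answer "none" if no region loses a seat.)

At 12 seats: Zeta 3, Alpha 1, Delta 4, Beta 4.
At 13 seats: Zeta 3, Alpha 1, Delta 5, Beta 4.
No region's allocation decreased.

none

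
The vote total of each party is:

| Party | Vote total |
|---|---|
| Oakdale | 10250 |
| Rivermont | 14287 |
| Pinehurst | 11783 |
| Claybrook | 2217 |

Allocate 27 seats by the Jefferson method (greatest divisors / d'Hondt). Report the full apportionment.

Standard divisor 38537/27 ≈ 1427.296; standard quotas: Oakdale 7.181, Rivermont 10.010, Pinehurst 8.255, Claybrook 1.553.
Rounding down gives 7, 10, 8, 1 = 26 seats, so the divisor must be adjusted.
With modified divisor 1304: modified quotas Oakdale 7.860, Rivermont 10.956, Pinehurst 9.036, Claybrook 1.700.
Rounding down: Oakdale 7, Rivermont 10, Pinehurst 9, Claybrook 1 (total 27).

Oakdale 7; Rivermont 10; Pinehurst 9; Claybrook 1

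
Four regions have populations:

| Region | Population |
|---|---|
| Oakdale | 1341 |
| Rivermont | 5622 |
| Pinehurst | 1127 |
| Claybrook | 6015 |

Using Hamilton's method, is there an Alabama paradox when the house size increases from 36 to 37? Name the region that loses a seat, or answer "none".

At 36 seats: Oakdale 4, Rivermont 14, Pinehurst 3, Claybrook 15.
At 37 seats: Oakdale 3, Rivermont 15, Pinehurst 3, Claybrook 16.
Oakdale drops from 4 to 3.

Oakdale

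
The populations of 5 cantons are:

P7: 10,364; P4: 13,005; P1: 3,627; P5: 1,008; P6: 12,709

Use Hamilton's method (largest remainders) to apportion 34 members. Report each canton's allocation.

The standard divisor is 40713/34 ≈ 1197.441.
Standard quotas: P7 8.6551, P4 10.8607, P1 3.0290, P5 0.8418, P6 10.6135.
Lower quotas: P7 8, P4 10, P1 3, P5 0, P6 10 (sum 31, leaving 3 seats).
Remainders in descending order: P4 0.8607, P5 0.8418, P7 0.6551, P6 0.6135, P1 0.0290.
Largest remainders: P4, P5, P7 receive the extra seats.

P7=9, P4=11, P1=3, P5=1, P6=10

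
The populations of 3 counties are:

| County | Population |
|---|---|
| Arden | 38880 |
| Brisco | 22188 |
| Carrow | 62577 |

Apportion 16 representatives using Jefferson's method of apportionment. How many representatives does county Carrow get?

Standard divisor 123645/16 ≈ 7727.812; standard quotas: Arden 5.031, Brisco 2.871, Carrow 8.098.
Rounding down gives 5, 2, 8 = 15 seats, so the divisor must be adjusted.
With modified divisor 7200: modified quotas Arden 5.400, Brisco 3.082, Carrow 8.691.
Rounding down: Arden 5, Brisco 3, Carrow 8 (total 16).
Carrow receives 8.

8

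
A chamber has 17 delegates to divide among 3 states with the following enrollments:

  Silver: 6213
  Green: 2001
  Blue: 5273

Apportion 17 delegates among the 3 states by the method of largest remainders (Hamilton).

Silver 8; Green 2; Blue 7

The standard divisor is 13487/17 ≈ 793.353.
Standard quotas: Silver 7.8313, Green 2.5222, Blue 6.6465.
Lower quotas: Silver 7, Green 2, Blue 6 (sum 15, leaving 2 seats).
Remainders in descending order: Silver 0.8313, Blue 0.6465, Green 0.5222.
The surplus seats go to Silver, Blue.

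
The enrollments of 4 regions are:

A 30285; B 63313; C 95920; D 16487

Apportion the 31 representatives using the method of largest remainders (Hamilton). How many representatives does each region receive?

Standard divisor: 206005 ÷ 31 ≈ 6645.323.
Standard quotas: A 4.5573, B 9.5275, C 14.4342, D 2.4810.
Lower quotas: A 4, B 9, C 14, D 2 (sum 29, leaving 2 seats).
Remainders in descending order: A 0.5573, B 0.5275, D 0.4810, C 0.4342.
Largest remainders: A, B receive the extra seats.

A 5; B 10; C 14; D 2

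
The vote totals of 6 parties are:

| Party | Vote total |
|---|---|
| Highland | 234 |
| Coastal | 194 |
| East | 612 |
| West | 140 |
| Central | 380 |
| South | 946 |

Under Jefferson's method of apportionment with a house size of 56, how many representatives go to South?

Standard divisor 2506/56 ≈ 44.75; standard quotas: Highland 5.229, Coastal 4.335, East 13.676, West 3.128, Central 8.492, South 21.140.
Rounding down gives 5, 4, 13, 3, 8, 21 = 54 seats, so the divisor must be adjusted.
With modified divisor 42.6: modified quotas Highland 5.493, Coastal 4.554, East 14.366, West 3.286, Central 8.920, South 22.207.
Rounding down: Highland 5, Coastal 4, East 14, West 3, Central 8, South 22 (total 56).
South receives 22.

22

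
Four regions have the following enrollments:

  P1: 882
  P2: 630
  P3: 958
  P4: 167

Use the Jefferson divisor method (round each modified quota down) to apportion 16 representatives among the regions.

P1=5, P2=4, P3=6, P4=1

Standard divisor 2637/16 ≈ 164.812; standard quotas: P1 5.352, P2 3.823, P3 5.813, P4 1.013.
Rounding down gives 5, 3, 5, 1 = 14 seats, so the divisor must be adjusted.
With modified divisor 150: modified quotas P1 5.880, P2 4.200, P3 6.387, P4 1.113.
Rounding down: P1 5, P2 4, P3 6, P4 1 (total 16).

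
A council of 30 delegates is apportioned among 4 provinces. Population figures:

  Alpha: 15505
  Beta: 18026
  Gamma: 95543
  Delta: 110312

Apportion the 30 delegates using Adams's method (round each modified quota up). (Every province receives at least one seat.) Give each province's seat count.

Alpha=2, Beta=3, Gamma=12, Delta=13

Standard divisor 239386/30 ≈ 7979.533; standard quotas: Alpha 1.943, Beta 2.259, Gamma 11.974, Delta 13.824.
Rounding up gives 2, 3, 12, 14 = 31 seats, so the divisor must be adjusted.
With modified divisor 8600: modified quotas Alpha 1.803, Beta 2.096, Gamma 11.110, Delta 12.827.
Rounding up: Alpha 2, Beta 3, Gamma 12, Delta 13 (total 30).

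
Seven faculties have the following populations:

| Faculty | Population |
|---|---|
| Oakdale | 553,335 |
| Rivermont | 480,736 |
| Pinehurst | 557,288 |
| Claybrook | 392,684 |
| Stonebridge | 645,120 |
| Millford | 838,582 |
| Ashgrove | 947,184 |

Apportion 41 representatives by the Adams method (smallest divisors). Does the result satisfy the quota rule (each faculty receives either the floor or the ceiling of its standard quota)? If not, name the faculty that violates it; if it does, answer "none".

Standard quotas: Oakdale 5.139, Rivermont 4.464, Pinehurst 5.175, Claybrook 3.647, Stonebridge 5.991, Millford 7.788, Ashgrove 8.796.
Adams allocation: Oakdale 5, Rivermont 5, Pinehurst 5, Claybrook 4, Stonebridge 6, Millford 8, Ashgrove 8.
Every allocation lies between the lower and upper quota.

none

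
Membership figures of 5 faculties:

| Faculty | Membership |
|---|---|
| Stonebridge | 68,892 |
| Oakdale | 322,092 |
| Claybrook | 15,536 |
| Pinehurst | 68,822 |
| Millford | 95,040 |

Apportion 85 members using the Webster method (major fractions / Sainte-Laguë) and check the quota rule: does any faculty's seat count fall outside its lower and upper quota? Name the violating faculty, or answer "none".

Oakdale

Standard quotas: Stonebridge 10.266, Oakdale 47.999, Claybrook 2.315, Pinehurst 10.256, Millford 14.163.
Webster allocation: Stonebridge 10, Oakdale 49, Claybrook 2, Pinehurst 10, Millford 14.
Oakdale has quota 47.999 (lower 47, upper 48) but receives 49 — outside the quota interval.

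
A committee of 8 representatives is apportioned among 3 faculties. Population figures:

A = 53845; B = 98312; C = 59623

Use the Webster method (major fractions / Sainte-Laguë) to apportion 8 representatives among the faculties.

A: 2, B: 4, C: 2

Standard divisor 211780/8 ≈ 26472.5; standard quotas: A 2.034, B 3.714, C 2.252.
Rounding to the nearest integer gives A 2, B 4, C 2 — total 8, matching the house size, so no adjustment is needed.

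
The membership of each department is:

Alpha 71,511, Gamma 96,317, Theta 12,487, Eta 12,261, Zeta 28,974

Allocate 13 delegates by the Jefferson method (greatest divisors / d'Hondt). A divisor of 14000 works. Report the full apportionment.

Alpha 5; Gamma 6; Theta 0; Eta 0; Zeta 2

With modified divisor 14000: modified quotas Alpha 5.108, Gamma 6.880, Theta 0.892, Eta 0.876, Zeta 2.070.
Rounding down: Alpha 5, Gamma 6, Theta 0, Eta 0, Zeta 2 (total 13).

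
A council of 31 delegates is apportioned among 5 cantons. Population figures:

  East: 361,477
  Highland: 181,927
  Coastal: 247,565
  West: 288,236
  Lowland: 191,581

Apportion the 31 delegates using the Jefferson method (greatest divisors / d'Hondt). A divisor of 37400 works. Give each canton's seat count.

With modified divisor 37400: modified quotas East 9.665, Highland 4.864, Coastal 6.619, West 7.707, Lowland 5.122.
Rounding down: East 9, Highland 4, Coastal 6, West 7, Lowland 5 (total 31).

East: 9; Highland: 4; Coastal: 6; West: 7; Lowland: 5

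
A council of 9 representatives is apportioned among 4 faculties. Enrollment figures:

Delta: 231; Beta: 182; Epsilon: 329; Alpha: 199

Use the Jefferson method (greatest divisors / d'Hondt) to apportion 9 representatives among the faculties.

Delta 2, Beta 2, Epsilon 3, Alpha 2

Standard divisor 941/9 ≈ 104.556; standard quotas: Delta 2.209, Beta 1.741, Epsilon 3.147, Alpha 1.903.
Rounding down gives 2, 1, 3, 1 = 7 seats, so the divisor must be adjusted.
With modified divisor 90: modified quotas Delta 2.567, Beta 2.022, Epsilon 3.656, Alpha 2.211.
Rounding down: Delta 2, Beta 2, Epsilon 3, Alpha 2 (total 9).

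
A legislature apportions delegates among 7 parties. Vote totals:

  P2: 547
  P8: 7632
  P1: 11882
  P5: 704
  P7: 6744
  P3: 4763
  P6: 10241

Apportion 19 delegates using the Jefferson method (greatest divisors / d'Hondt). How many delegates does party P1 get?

6

Standard divisor 42513/19 ≈ 2237.526; standard quotas: P2 0.244, P8 3.411, P1 5.310, P5 0.315, P7 3.014, P3 2.129, P6 4.577.
Rounding down gives 0, 3, 5, 0, 3, 2, 4 = 17 seats, so the divisor must be adjusted.
With modified divisor 1940: modified quotas P2 0.282, P8 3.934, P1 6.125, P5 0.363, P7 3.476, P3 2.455, P6 5.279.
Rounding down: P2 0, P8 3, P1 6, P5 0, P7 3, P3 2, P6 5 (total 19).
P1 receives 6.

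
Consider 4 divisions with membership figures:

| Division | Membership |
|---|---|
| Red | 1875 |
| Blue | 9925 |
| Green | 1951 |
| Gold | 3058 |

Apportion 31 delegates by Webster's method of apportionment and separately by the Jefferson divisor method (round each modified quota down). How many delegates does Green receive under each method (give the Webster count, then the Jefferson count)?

Webster: Red 3, Blue 18, Green 4, Gold 6.
Jefferson: Red 3, Blue 19, Green 3, Gold 6.
Green gets 4 under Webster and 3 under Jefferson.

4 and 3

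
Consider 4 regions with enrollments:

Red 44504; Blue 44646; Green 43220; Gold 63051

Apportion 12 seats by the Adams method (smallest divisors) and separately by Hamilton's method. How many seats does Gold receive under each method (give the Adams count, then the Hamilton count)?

Adams: Red 3, Blue 3, Green 3, Gold 3.
Hamilton: Red 3, Blue 3, Green 2, Gold 4.
Gold gets 3 under Adams and 4 under Hamilton.

3 and 4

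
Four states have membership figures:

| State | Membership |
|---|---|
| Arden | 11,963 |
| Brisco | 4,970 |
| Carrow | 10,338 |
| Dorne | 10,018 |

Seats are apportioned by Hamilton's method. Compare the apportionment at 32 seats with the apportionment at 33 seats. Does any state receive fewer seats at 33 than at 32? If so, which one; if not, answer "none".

none

At 32 seats: Arden 10, Brisco 4, Carrow 9, Dorne 9.
At 33 seats: Arden 11, Brisco 4, Carrow 9, Dorne 9.
No state's allocation decreased.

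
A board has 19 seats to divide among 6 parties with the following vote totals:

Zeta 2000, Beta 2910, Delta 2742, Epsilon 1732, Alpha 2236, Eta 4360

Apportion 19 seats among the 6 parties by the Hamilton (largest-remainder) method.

Zeta 2; Beta 4; Delta 3; Epsilon 2; Alpha 3; Eta 5

The standard divisor is 15980/19 ≈ 841.053.
Standard quotas: Zeta 2.378, Beta 3.460, Delta 3.260, Epsilon 2.059, Alpha 2.659, Eta 5.184.
Lower quotas: Zeta 2, Beta 3, Delta 3, Epsilon 2, Alpha 2, Eta 5 (sum 17, leaving 2 seats).
Remainders in descending order: Alpha 0.659, Beta 0.460, Zeta 0.378, Delta 0.260, Eta 0.184, Epsilon 0.059.
The surplus seats go to Alpha, Beta.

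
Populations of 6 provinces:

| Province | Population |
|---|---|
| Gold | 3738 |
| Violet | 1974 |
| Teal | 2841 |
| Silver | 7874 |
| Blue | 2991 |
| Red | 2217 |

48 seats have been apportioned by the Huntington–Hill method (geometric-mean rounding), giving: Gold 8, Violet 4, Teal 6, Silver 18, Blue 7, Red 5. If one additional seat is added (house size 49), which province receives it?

Violet

Priority for the next seat is population ÷ (√(s·(s+1))).
Priorities: Gold 440.528, Violet 441.400, Teal 438.376, Silver 425.777, Blue 399.689, Red 404.767.
Highest priority: Violet.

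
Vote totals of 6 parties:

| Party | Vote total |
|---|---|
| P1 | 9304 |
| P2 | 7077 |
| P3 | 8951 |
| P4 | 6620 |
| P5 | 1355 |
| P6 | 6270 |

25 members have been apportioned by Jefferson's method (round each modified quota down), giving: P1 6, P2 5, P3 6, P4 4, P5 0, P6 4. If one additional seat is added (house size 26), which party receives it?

Priority for the next seat is population ÷ (current seats + 1).
Priorities: P1 1329.143, P2 1179.500, P3 1278.714, P4 1324.000, P5 1355.000, P6 1254.000.
Highest priority: P5.

P5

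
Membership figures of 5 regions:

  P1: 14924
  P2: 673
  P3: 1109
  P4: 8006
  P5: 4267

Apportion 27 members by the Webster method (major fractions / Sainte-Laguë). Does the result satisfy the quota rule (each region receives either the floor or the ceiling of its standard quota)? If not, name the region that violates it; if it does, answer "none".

none

Standard quotas: P1 13.905, P2 0.627, P3 1.033, P4 7.459, P5 3.976.
Webster allocation: P1 14, P2 1, P3 1, P4 7, P5 4.
Every allocation lies between the lower and upper quota.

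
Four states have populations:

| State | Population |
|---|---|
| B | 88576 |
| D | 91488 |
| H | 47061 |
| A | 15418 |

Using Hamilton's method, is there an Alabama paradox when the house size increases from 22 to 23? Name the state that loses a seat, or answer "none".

At 22 seats: B 8, D 8, H 4, A 2.
At 23 seats: B 8, D 9, H 5, A 1.
A drops from 2 to 1.

A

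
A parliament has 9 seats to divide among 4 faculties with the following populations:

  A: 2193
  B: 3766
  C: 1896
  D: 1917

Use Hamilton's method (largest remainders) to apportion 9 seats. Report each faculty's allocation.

Total 9772; standard divisor 9772/9 ≈ 1085.778.
Standard quotas: A 2.020, B 3.468, C 1.746, D 1.766.
Lower quotas: A 2, B 3, C 1, D 1 (sum 7, leaving 2 seats).
Remainders in descending order: D 0.766, C 0.746, B 0.468, A 0.020.
Largest remainders: D, C receive the extra seats.

A 2, B 3, C 2, D 2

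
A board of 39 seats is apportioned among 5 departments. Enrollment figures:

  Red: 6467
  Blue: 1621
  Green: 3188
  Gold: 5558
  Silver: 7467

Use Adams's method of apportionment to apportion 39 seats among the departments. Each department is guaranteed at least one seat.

Standard divisor 24301/39 ≈ 623.103; standard quotas: Red 10.379, Blue 2.601, Green 5.116, Gold 8.920, Silver 11.984.
Rounding up gives 11, 3, 6, 9, 12 = 41 seats, so the divisor must be adjusted.
With modified divisor 660: modified quotas Red 9.798, Blue 2.456, Green 4.830, Gold 8.421, Silver 11.314.
Rounding up: Red 10, Blue 3, Green 5, Gold 9, Silver 12 (total 39).

Red 10; Blue 3; Green 5; Gold 9; Silver 12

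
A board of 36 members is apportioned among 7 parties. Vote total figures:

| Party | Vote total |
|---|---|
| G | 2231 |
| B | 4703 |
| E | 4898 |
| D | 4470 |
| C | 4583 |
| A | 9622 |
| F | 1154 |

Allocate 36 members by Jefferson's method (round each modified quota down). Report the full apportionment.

Standard divisor 31661/36 ≈ 879.472; standard quotas: G 2.537, B 5.348, E 5.569, D 5.083, C 5.211, A 10.941, F 1.312.
Rounding down gives 2, 5, 5, 5, 5, 10, 1 = 33 seats, so the divisor must be adjusted.
With modified divisor 800: modified quotas G 2.789, B 5.879, E 6.122, D 5.588, C 5.729, A 12.027, F 1.442.
Rounding down: G 2, B 5, E 6, D 5, C 5, A 12, F 1 (total 36).

G 2, B 5, E 6, D 5, C 5, A 12, F 1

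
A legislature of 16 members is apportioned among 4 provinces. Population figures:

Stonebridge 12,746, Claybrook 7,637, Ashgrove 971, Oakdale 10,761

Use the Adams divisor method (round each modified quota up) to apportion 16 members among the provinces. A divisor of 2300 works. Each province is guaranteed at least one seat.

Stonebridge=6; Claybrook=4; Ashgrove=1; Oakdale=5

With modified divisor 2300: modified quotas Stonebridge 5.542, Claybrook 3.320, Ashgrove 0.422, Oakdale 4.679.
Rounding up: Stonebridge 6, Claybrook 4, Ashgrove 1, Oakdale 5 (total 16).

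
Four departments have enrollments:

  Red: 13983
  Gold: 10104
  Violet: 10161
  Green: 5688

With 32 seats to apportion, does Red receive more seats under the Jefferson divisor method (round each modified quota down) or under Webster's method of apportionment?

Jefferson

Jefferson: Red 12, Gold 8, Violet 8, Green 4.
Webster: Red 11, Gold 8, Violet 8, Green 5.
Red gets 12 under Jefferson and 11 under Webster.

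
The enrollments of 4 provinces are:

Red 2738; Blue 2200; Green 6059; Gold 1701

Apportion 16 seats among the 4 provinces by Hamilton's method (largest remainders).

The standard divisor is 12698/16 ≈ 793.625.
Standard quotas: Red 3.4500, Blue 2.7721, Green 7.6346, Gold 2.1433.
Lower quotas: Red 3, Blue 2, Green 7, Gold 2 (sum 14, leaving 2 seats).
Remainders in descending order: Blue 0.7721, Green 0.6346, Red 0.4500, Gold 0.1433.
Largest remainders: Blue, Green receive the extra seats.

Red: 3, Blue: 3, Green: 8, Gold: 2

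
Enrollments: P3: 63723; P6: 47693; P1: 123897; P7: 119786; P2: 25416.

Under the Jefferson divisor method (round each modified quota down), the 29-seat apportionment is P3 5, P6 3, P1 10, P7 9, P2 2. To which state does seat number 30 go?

P7

Priority for the next seat is population ÷ (current seats + 1).
Priorities: P3 10620.500, P6 11923.250, P1 11263.364, P7 11978.600, P2 8472.000.
Highest priority: P7.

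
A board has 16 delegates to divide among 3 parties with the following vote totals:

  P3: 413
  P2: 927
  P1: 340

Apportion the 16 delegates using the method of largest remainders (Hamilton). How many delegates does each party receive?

P3: 4; P2: 9; P1: 3

Standard divisor: 1680 ÷ 16 = 105.
Standard quotas: P3 3.933, P2 8.829, P1 3.238.
Lower quotas: P3 3, P2 8, P1 3 (sum 14, leaving 2 seats).
Remainders in descending order: P3 0.933, P2 0.829, P1 0.238.
The surplus seats go to P3, P2.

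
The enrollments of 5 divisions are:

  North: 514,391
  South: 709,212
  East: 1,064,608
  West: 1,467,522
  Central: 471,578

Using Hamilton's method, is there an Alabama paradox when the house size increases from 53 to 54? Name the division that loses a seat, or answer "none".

At 53 seats: North 7, South 9, East 13, West 18, Central 6.
At 54 seats: North 6, South 9, East 14, West 19, Central 6.
North drops from 7 to 6.

North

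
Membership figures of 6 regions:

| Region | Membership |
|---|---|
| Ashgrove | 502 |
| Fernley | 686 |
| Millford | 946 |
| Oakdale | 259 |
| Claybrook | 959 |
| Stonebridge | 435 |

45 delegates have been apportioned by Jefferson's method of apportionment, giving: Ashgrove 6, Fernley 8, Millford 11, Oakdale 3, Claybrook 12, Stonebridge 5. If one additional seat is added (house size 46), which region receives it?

Priority for the next seat is population ÷ (current seats + 1).
Priorities: Ashgrove 71.714, Fernley 76.222, Millford 78.833, Oakdale 64.750, Claybrook 73.769, Stonebridge 72.500.
Highest priority: Millford.

Millford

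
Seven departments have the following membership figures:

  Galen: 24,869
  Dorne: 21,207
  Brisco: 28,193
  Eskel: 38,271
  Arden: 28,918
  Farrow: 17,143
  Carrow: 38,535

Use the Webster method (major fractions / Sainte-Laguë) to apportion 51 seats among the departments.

Standard divisor 197136/51 ≈ 3865.412; standard quotas: Galen 6.434, Dorne 5.486, Brisco 7.294, Eskel 9.901, Arden 7.481, Farrow 4.435, Carrow 9.969.
Rounding to the nearest integer gives 6, 5, 7, 10, 7, 4, 10 = 49 seats, so the divisor must be adjusted.
With modified divisor 3840: modified quotas Galen 6.476, Dorne 5.523, Brisco 7.342, Eskel 9.966, Arden 7.531, Farrow 4.464, Carrow 10.035.
Rounding to the nearest integer: Galen 6, Dorne 6, Brisco 7, Eskel 10, Arden 8, Farrow 4, Carrow 10 (total 51).

Galen 6; Dorne 6; Brisco 7; Eskel 10; Arden 8; Farrow 4; Carrow 10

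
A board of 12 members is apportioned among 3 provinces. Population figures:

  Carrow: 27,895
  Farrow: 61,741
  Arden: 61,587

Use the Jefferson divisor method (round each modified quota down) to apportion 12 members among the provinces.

Carrow=2, Farrow=5, Arden=5

Standard divisor 151223/12 ≈ 12601.917; standard quotas: Carrow 2.214, Farrow 4.899, Arden 4.887.
Rounding down gives 2, 4, 4 = 10 seats, so the divisor must be adjusted.
With modified divisor 11300: modified quotas Carrow 2.469, Farrow 5.464, Arden 5.450.
Rounding down: Carrow 2, Farrow 5, Arden 5 (total 12).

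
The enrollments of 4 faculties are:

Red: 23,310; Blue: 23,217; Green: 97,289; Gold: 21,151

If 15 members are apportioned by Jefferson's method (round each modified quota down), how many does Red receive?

2

Standard divisor 164967/15 ≈ 10997.8; standard quotas: Red 2.120, Blue 2.111, Green 8.846, Gold 1.923.
Rounding down gives 2, 2, 8, 1 = 13 seats, so the divisor must be adjusted.
With modified divisor 10200: modified quotas Red 2.285, Blue 2.276, Green 9.538, Gold 2.074.
Rounding down: Red 2, Blue 2, Green 9, Gold 2 (total 15).
Red receives 2.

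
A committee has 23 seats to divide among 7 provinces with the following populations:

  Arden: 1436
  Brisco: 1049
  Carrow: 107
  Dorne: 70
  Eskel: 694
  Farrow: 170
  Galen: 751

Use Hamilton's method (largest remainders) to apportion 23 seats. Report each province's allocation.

Standard divisor: 4277 ÷ 23 ≈ 185.957.
Standard quotas: Arden 7.722, Brisco 5.641, Carrow 0.575, Dorne 0.376, Eskel 3.732, Farrow 0.914, Galen 4.039.
Lower quotas: Arden 7, Brisco 5, Carrow 0, Dorne 0, Eskel 3, Farrow 0, Galen 4 (sum 19, leaving 4 seats).
Remainders in descending order: Farrow 0.914, Eskel 0.732, Arden 0.722, Brisco 0.641, Carrow 0.575, Dorne 0.376, Galen 0.039.
Largest remainders: Farrow, Eskel, Arden, Brisco receive the extra seats.

Arden 8; Brisco 6; Carrow 0; Dorne 0; Eskel 4; Farrow 1; Galen 4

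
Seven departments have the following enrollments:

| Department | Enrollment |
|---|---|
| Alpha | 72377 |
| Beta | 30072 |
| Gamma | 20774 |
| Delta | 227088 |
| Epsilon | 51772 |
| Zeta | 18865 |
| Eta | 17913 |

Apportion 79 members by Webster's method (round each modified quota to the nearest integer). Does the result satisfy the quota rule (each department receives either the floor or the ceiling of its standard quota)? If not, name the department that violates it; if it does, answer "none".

Standard quotas: Alpha 13.029, Beta 5.413, Gamma 3.740, Delta 40.878, Epsilon 9.320, Zeta 3.396, Eta 3.225.
Webster allocation: Alpha 13, Beta 5, Gamma 4, Delta 42, Epsilon 9, Zeta 3, Eta 3.
Delta has quota 40.878 (lower 40, upper 41) but receives 42 — outside the quota interval.

Delta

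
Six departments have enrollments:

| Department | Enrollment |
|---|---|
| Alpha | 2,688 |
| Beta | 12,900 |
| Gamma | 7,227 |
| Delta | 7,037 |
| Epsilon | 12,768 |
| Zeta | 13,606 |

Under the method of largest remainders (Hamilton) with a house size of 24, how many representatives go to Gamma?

3

Total 56226; standard divisor 56226/24 ≈ 2342.75.
Standard quotas: Alpha 1.1474, Beta 5.5063, Gamma 3.0848, Delta 3.0037, Epsilon 5.4500, Zeta 5.8077.
Lower quotas: Alpha 1, Beta 5, Gamma 3, Delta 3, Epsilon 5, Zeta 5 (sum 22, leaving 2 seats).
Remainders in descending order: Zeta 0.8077, Beta 0.5063, Epsilon 0.4500, Alpha 0.1474, Gamma 0.0848, Delta 0.0037.
Largest remainders: Zeta, Beta receive the extra seats.
Gamma receives 3.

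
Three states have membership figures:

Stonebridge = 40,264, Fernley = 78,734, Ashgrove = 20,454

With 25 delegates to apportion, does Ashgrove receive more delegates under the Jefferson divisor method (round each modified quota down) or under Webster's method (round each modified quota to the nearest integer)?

Webster

Jefferson: Stonebridge 7, Fernley 15, Ashgrove 3.
Webster: Stonebridge 7, Fernley 14, Ashgrove 4.
Ashgrove gets 3 under Jefferson and 4 under Webster.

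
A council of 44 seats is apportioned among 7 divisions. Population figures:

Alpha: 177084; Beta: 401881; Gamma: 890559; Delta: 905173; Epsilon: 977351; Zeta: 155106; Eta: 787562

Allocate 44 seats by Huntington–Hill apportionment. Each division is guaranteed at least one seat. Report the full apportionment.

Alpha 2, Beta 4, Gamma 9, Delta 9, Epsilon 10, Zeta 2, Eta 8

With divisor 99218: modified quotas Alpha 1.785, Beta 4.050, Gamma 8.976, Delta 9.123, Epsilon 9.851, Zeta 1.563, Eta 7.938.
Geometric-mean thresholds: Alpha √(1·2)=1.414, Beta √(4·5)=4.472, Gamma √(8·9)=8.485, Delta √(9·10)=9.487, Epsilon √(9·10)=9.487, Zeta √(1·2)=1.414, Eta √(7·8)=7.483.
Each quota rounded against its threshold gives Alpha 2, Beta 4, Gamma 9, Delta 9, Epsilon 10, Zeta 2, Eta 8 (total 44).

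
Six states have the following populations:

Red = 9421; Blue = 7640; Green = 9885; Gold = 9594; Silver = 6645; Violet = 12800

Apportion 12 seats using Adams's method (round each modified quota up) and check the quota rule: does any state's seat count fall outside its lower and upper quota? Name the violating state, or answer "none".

none

Standard quotas: Red 2.019, Blue 1.638, Green 2.119, Gold 2.056, Silver 1.424, Violet 2.744.
Adams allocation: Red 2, Blue 2, Green 2, Gold 2, Silver 2, Violet 2.
Every allocation lies between the lower and upper quota.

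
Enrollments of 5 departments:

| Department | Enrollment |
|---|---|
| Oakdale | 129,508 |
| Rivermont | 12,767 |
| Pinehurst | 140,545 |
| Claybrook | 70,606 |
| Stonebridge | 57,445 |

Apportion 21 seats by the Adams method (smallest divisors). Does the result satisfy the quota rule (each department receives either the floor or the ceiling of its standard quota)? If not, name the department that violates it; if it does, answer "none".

none

Standard quotas: Oakdale 6.619, Rivermont 0.653, Pinehurst 7.183, Claybrook 3.609, Stonebridge 2.936.
Adams allocation: Oakdale 6, Rivermont 1, Pinehurst 7, Claybrook 4, Stonebridge 3.
Every allocation lies between the lower and upper quota.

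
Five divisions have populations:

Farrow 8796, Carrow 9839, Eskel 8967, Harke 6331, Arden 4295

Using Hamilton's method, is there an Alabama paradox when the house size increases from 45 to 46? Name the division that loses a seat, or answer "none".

At 45 seats: Farrow 10, Carrow 12, Eskel 11, Harke 7, Arden 5.
At 46 seats: Farrow 10, Carrow 12, Eskel 11, Harke 8, Arden 5.
No division's allocation decreased.

none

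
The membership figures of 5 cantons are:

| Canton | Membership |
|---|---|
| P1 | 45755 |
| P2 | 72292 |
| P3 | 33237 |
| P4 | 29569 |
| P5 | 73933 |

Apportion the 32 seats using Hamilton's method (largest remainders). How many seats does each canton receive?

Total 254786; standard divisor 254786/32 ≈ 7962.062.
Standard quotas: P1 5.7466, P2 9.0796, P3 4.1744, P4 3.7137, P5 9.2857.
Lower quotas: P1 5, P2 9, P3 4, P4 3, P5 9 (sum 30, leaving 2 seats).
Remainders in descending order: P1 0.7466, P4 0.7137, P5 0.2857, P3 0.1744, P2 0.0796.
The surplus seats go to P1, P4.

P1=6; P2=9; P3=4; P4=4; P5=9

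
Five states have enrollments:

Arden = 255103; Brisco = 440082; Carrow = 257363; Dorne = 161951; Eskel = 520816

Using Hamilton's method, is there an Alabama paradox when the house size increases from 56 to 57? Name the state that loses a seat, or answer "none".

none

At 56 seats: Arden 9, Brisco 15, Carrow 9, Dorne 5, Eskel 18.
At 57 seats: Arden 9, Brisco 15, Carrow 9, Dorne 6, Eskel 18.
No state's allocation decreased.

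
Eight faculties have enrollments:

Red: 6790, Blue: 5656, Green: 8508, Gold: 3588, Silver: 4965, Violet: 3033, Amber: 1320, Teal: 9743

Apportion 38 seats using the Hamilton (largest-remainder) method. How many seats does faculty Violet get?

Total 43603; standard divisor 43603/38 ≈ 1147.447.
Standard quotas: Red 5.9175, Blue 4.9292, Green 7.4147, Gold 3.1269, Silver 4.3270, Violet 2.6433, Amber 1.1504, Teal 8.4910.
Lower quotas: Red 5, Blue 4, Green 7, Gold 3, Silver 4, Violet 2, Amber 1, Teal 8 (sum 34, leaving 4 seats).
Remainders in descending order: Blue 0.9292, Red 0.9175, Violet 0.6433, Teal 0.4910, Green 0.4147, Silver 0.3270, Amber 0.1504, Gold 0.1269.
Largest remainders: Blue, Red, Violet, Teal receive the extra seats.
Violet receives 3.

3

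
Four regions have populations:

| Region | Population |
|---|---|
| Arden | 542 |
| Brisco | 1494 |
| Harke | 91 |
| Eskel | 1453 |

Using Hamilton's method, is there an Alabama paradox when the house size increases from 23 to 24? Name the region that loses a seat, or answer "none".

At 23 seats: Arden 3, Brisco 10, Harke 1, Eskel 9.
At 24 seats: Arden 4, Brisco 10, Harke 0, Eskel 10.
Harke drops from 1 to 0.

Harke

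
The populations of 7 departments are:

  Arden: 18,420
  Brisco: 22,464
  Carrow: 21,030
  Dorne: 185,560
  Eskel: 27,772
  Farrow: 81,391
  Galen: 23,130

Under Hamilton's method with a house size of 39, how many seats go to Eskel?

3

Standard divisor: 379767 ÷ 39 ≈ 9737.615.
Standard quotas: Arden 1.8916, Brisco 2.3069, Carrow 2.1597, Dorne 19.0560, Eskel 2.8520, Farrow 8.3584, Galen 2.3753.
Lower quotas: Arden 1, Brisco 2, Carrow 2, Dorne 19, Eskel 2, Farrow 8, Galen 2 (sum 36, leaving 3 seats).
Remainders in descending order: Arden 0.8916, Eskel 0.8520, Galen 0.3753, Farrow 0.3584, Brisco 0.3069, Carrow 0.1597, Dorne 0.0560.
The surplus seats go to Arden, Eskel, Galen.
Eskel receives 3.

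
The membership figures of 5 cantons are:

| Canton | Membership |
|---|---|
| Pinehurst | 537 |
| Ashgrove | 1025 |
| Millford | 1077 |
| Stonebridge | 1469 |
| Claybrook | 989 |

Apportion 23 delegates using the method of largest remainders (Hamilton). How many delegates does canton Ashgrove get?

5

Total 5097; standard divisor 5097/23 ≈ 221.609.
Standard quotas: Pinehurst 2.423, Ashgrove 4.625, Millford 4.860, Stonebridge 6.629, Claybrook 4.463.
Lower quotas: Pinehurst 2, Ashgrove 4, Millford 4, Stonebridge 6, Claybrook 4 (sum 20, leaving 3 seats).
Remainders in descending order: Millford 0.860, Stonebridge 0.629, Ashgrove 0.625, Claybrook 0.463, Pinehurst 0.423.
The surplus seats go to Millford, Stonebridge, Ashgrove.
Ashgrove receives 5.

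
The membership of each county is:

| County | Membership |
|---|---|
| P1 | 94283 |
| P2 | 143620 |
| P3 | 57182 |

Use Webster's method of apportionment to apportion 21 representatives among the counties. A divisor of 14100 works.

P1: 7; P2: 10; P3: 4

With modified divisor 14100: modified quotas P1 6.687, P2 10.186, P3 4.055.
Rounding to the nearest integer: P1 7, P2 10, P3 4 (total 21).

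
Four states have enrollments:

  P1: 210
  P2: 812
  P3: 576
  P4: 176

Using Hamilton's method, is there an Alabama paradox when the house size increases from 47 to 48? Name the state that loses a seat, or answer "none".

none

At 47 seats: P1 6, P2 21, P3 15, P4 5.
At 48 seats: P1 6, P2 22, P3 15, P4 5.
No state's allocation decreased.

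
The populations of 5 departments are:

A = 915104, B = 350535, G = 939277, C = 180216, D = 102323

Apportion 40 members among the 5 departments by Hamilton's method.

A=15; B=5; G=15; C=3; D=2

Standard divisor: 2487455 ÷ 40 ≈ 62186.375.
Standard quotas: A 14.7155, B 5.6368, G 15.1042, C 2.8980, D 1.6454.
Lower quotas: A 14, B 5, G 15, C 2, D 1 (sum 37, leaving 3 seats).
Remainders in descending order: C 0.8980, A 0.7155, D 0.6454, B 0.6368, G 0.1042.
Largest remainders: C, A, D receive the extra seats.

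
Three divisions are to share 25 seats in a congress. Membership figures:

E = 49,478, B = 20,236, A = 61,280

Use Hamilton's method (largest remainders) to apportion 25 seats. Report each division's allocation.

E 9, B 4, A 12

Standard divisor: 130994 ÷ 25 ≈ 5239.76.
Standard quotas: E 9.4428, B 3.8620, A 11.6952.
Lower quotas: E 9, B 3, A 11 (sum 23, leaving 2 seats).
Remainders in descending order: B 0.8620, A 0.6952, E 0.4428.
Largest remainders: B, A receive the extra seats.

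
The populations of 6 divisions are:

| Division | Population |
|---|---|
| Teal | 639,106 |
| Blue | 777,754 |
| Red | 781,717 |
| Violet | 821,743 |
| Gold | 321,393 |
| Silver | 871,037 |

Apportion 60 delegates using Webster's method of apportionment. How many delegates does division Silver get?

12

Standard divisor 4212750/60 ≈ 70212.5; standard quotas: Teal 9.102, Blue 11.077, Red 11.134, Violet 11.704, Gold 4.577, Silver 12.406.
Rounding to the nearest integer gives Teal 9, Blue 11, Red 11, Violet 12, Gold 5, Silver 12 — total 60, matching the house size, so no adjustment is needed.
Silver receives 12.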